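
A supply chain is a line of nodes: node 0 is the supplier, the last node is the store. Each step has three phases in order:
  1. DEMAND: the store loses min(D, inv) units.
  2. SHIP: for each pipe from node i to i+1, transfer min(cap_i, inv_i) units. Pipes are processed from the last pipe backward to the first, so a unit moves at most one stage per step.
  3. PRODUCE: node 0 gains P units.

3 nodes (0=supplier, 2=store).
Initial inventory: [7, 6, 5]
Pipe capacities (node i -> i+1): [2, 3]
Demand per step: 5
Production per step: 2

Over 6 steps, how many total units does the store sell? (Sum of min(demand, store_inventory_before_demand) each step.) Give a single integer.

Step 1: sold=5 (running total=5) -> [7 5 3]
Step 2: sold=3 (running total=8) -> [7 4 3]
Step 3: sold=3 (running total=11) -> [7 3 3]
Step 4: sold=3 (running total=14) -> [7 2 3]
Step 5: sold=3 (running total=17) -> [7 2 2]
Step 6: sold=2 (running total=19) -> [7 2 2]

Answer: 19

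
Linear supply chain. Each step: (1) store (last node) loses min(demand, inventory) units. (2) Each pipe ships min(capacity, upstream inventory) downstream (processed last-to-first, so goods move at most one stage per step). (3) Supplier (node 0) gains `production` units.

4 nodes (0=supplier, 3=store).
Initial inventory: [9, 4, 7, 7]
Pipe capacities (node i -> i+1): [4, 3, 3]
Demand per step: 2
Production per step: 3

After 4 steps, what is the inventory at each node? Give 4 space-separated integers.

Step 1: demand=2,sold=2 ship[2->3]=3 ship[1->2]=3 ship[0->1]=4 prod=3 -> inv=[8 5 7 8]
Step 2: demand=2,sold=2 ship[2->3]=3 ship[1->2]=3 ship[0->1]=4 prod=3 -> inv=[7 6 7 9]
Step 3: demand=2,sold=2 ship[2->3]=3 ship[1->2]=3 ship[0->1]=4 prod=3 -> inv=[6 7 7 10]
Step 4: demand=2,sold=2 ship[2->3]=3 ship[1->2]=3 ship[0->1]=4 prod=3 -> inv=[5 8 7 11]

5 8 7 11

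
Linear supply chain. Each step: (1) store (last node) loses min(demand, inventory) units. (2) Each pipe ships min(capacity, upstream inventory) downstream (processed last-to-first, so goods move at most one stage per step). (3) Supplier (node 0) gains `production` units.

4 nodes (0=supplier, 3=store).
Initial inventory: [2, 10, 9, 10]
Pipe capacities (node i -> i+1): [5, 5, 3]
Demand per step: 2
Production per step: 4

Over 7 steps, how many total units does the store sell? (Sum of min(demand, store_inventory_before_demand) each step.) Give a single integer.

Answer: 14

Derivation:
Step 1: sold=2 (running total=2) -> [4 7 11 11]
Step 2: sold=2 (running total=4) -> [4 6 13 12]
Step 3: sold=2 (running total=6) -> [4 5 15 13]
Step 4: sold=2 (running total=8) -> [4 4 17 14]
Step 5: sold=2 (running total=10) -> [4 4 18 15]
Step 6: sold=2 (running total=12) -> [4 4 19 16]
Step 7: sold=2 (running total=14) -> [4 4 20 17]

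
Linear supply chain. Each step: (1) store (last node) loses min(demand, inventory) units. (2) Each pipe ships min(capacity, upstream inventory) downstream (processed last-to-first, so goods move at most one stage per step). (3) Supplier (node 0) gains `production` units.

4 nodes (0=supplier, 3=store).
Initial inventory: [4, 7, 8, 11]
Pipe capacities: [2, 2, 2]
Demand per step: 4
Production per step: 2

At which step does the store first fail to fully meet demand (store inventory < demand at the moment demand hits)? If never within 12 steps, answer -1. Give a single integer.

Step 1: demand=4,sold=4 ship[2->3]=2 ship[1->2]=2 ship[0->1]=2 prod=2 -> [4 7 8 9]
Step 2: demand=4,sold=4 ship[2->3]=2 ship[1->2]=2 ship[0->1]=2 prod=2 -> [4 7 8 7]
Step 3: demand=4,sold=4 ship[2->3]=2 ship[1->2]=2 ship[0->1]=2 prod=2 -> [4 7 8 5]
Step 4: demand=4,sold=4 ship[2->3]=2 ship[1->2]=2 ship[0->1]=2 prod=2 -> [4 7 8 3]
Step 5: demand=4,sold=3 ship[2->3]=2 ship[1->2]=2 ship[0->1]=2 prod=2 -> [4 7 8 2]
Step 6: demand=4,sold=2 ship[2->3]=2 ship[1->2]=2 ship[0->1]=2 prod=2 -> [4 7 8 2]
Step 7: demand=4,sold=2 ship[2->3]=2 ship[1->2]=2 ship[0->1]=2 prod=2 -> [4 7 8 2]
Step 8: demand=4,sold=2 ship[2->3]=2 ship[1->2]=2 ship[0->1]=2 prod=2 -> [4 7 8 2]
Step 9: demand=4,sold=2 ship[2->3]=2 ship[1->2]=2 ship[0->1]=2 prod=2 -> [4 7 8 2]
Step 10: demand=4,sold=2 ship[2->3]=2 ship[1->2]=2 ship[0->1]=2 prod=2 -> [4 7 8 2]
Step 11: demand=4,sold=2 ship[2->3]=2 ship[1->2]=2 ship[0->1]=2 prod=2 -> [4 7 8 2]
Step 12: demand=4,sold=2 ship[2->3]=2 ship[1->2]=2 ship[0->1]=2 prod=2 -> [4 7 8 2]
First stockout at step 5

5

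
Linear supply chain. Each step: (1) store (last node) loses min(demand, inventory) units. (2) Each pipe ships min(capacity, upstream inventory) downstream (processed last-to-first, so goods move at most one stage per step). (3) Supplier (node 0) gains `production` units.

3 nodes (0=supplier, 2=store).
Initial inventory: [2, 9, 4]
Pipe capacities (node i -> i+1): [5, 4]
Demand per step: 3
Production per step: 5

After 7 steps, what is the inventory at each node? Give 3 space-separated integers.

Step 1: demand=3,sold=3 ship[1->2]=4 ship[0->1]=2 prod=5 -> inv=[5 7 5]
Step 2: demand=3,sold=3 ship[1->2]=4 ship[0->1]=5 prod=5 -> inv=[5 8 6]
Step 3: demand=3,sold=3 ship[1->2]=4 ship[0->1]=5 prod=5 -> inv=[5 9 7]
Step 4: demand=3,sold=3 ship[1->2]=4 ship[0->1]=5 prod=5 -> inv=[5 10 8]
Step 5: demand=3,sold=3 ship[1->2]=4 ship[0->1]=5 prod=5 -> inv=[5 11 9]
Step 6: demand=3,sold=3 ship[1->2]=4 ship[0->1]=5 prod=5 -> inv=[5 12 10]
Step 7: demand=3,sold=3 ship[1->2]=4 ship[0->1]=5 prod=5 -> inv=[5 13 11]

5 13 11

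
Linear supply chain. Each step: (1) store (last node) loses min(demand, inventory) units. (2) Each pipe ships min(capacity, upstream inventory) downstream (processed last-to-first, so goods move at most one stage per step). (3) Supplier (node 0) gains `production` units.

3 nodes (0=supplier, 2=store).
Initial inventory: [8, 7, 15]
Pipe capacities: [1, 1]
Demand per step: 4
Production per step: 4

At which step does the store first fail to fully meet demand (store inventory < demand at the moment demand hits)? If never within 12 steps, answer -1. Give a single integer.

Step 1: demand=4,sold=4 ship[1->2]=1 ship[0->1]=1 prod=4 -> [11 7 12]
Step 2: demand=4,sold=4 ship[1->2]=1 ship[0->1]=1 prod=4 -> [14 7 9]
Step 3: demand=4,sold=4 ship[1->2]=1 ship[0->1]=1 prod=4 -> [17 7 6]
Step 4: demand=4,sold=4 ship[1->2]=1 ship[0->1]=1 prod=4 -> [20 7 3]
Step 5: demand=4,sold=3 ship[1->2]=1 ship[0->1]=1 prod=4 -> [23 7 1]
Step 6: demand=4,sold=1 ship[1->2]=1 ship[0->1]=1 prod=4 -> [26 7 1]
Step 7: demand=4,sold=1 ship[1->2]=1 ship[0->1]=1 prod=4 -> [29 7 1]
Step 8: demand=4,sold=1 ship[1->2]=1 ship[0->1]=1 prod=4 -> [32 7 1]
Step 9: demand=4,sold=1 ship[1->2]=1 ship[0->1]=1 prod=4 -> [35 7 1]
Step 10: demand=4,sold=1 ship[1->2]=1 ship[0->1]=1 prod=4 -> [38 7 1]
Step 11: demand=4,sold=1 ship[1->2]=1 ship[0->1]=1 prod=4 -> [41 7 1]
Step 12: demand=4,sold=1 ship[1->2]=1 ship[0->1]=1 prod=4 -> [44 7 1]
First stockout at step 5

5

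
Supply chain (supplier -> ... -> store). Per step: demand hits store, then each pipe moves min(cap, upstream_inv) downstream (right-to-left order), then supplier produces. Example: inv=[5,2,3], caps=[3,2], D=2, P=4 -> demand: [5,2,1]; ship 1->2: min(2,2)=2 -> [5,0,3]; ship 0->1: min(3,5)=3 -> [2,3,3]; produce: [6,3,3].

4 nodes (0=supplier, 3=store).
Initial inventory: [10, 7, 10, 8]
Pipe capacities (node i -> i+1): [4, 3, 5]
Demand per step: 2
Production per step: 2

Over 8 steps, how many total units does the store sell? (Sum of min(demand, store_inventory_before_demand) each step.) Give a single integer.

Step 1: sold=2 (running total=2) -> [8 8 8 11]
Step 2: sold=2 (running total=4) -> [6 9 6 14]
Step 3: sold=2 (running total=6) -> [4 10 4 17]
Step 4: sold=2 (running total=8) -> [2 11 3 19]
Step 5: sold=2 (running total=10) -> [2 10 3 20]
Step 6: sold=2 (running total=12) -> [2 9 3 21]
Step 7: sold=2 (running total=14) -> [2 8 3 22]
Step 8: sold=2 (running total=16) -> [2 7 3 23]

Answer: 16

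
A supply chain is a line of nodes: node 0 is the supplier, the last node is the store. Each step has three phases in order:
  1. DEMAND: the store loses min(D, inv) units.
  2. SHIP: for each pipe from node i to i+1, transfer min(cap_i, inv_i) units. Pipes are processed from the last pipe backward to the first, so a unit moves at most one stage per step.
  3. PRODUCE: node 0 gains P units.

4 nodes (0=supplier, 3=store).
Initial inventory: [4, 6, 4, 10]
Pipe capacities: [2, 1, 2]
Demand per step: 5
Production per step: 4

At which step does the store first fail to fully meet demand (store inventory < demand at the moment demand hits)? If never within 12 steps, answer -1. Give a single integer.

Step 1: demand=5,sold=5 ship[2->3]=2 ship[1->2]=1 ship[0->1]=2 prod=4 -> [6 7 3 7]
Step 2: demand=5,sold=5 ship[2->3]=2 ship[1->2]=1 ship[0->1]=2 prod=4 -> [8 8 2 4]
Step 3: demand=5,sold=4 ship[2->3]=2 ship[1->2]=1 ship[0->1]=2 prod=4 -> [10 9 1 2]
Step 4: demand=5,sold=2 ship[2->3]=1 ship[1->2]=1 ship[0->1]=2 prod=4 -> [12 10 1 1]
Step 5: demand=5,sold=1 ship[2->3]=1 ship[1->2]=1 ship[0->1]=2 prod=4 -> [14 11 1 1]
Step 6: demand=5,sold=1 ship[2->3]=1 ship[1->2]=1 ship[0->1]=2 prod=4 -> [16 12 1 1]
Step 7: demand=5,sold=1 ship[2->3]=1 ship[1->2]=1 ship[0->1]=2 prod=4 -> [18 13 1 1]
Step 8: demand=5,sold=1 ship[2->3]=1 ship[1->2]=1 ship[0->1]=2 prod=4 -> [20 14 1 1]
Step 9: demand=5,sold=1 ship[2->3]=1 ship[1->2]=1 ship[0->1]=2 prod=4 -> [22 15 1 1]
Step 10: demand=5,sold=1 ship[2->3]=1 ship[1->2]=1 ship[0->1]=2 prod=4 -> [24 16 1 1]
Step 11: demand=5,sold=1 ship[2->3]=1 ship[1->2]=1 ship[0->1]=2 prod=4 -> [26 17 1 1]
Step 12: demand=5,sold=1 ship[2->3]=1 ship[1->2]=1 ship[0->1]=2 prod=4 -> [28 18 1 1]
First stockout at step 3

3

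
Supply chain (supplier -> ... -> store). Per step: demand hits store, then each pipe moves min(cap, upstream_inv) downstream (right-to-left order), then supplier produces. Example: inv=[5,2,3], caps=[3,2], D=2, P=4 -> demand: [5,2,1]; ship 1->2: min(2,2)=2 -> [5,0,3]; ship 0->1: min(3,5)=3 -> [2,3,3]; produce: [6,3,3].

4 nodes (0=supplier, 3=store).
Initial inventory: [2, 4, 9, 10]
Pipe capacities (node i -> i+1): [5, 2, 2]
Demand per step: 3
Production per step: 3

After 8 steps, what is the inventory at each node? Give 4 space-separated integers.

Step 1: demand=3,sold=3 ship[2->3]=2 ship[1->2]=2 ship[0->1]=2 prod=3 -> inv=[3 4 9 9]
Step 2: demand=3,sold=3 ship[2->3]=2 ship[1->2]=2 ship[0->1]=3 prod=3 -> inv=[3 5 9 8]
Step 3: demand=3,sold=3 ship[2->3]=2 ship[1->2]=2 ship[0->1]=3 prod=3 -> inv=[3 6 9 7]
Step 4: demand=3,sold=3 ship[2->3]=2 ship[1->2]=2 ship[0->1]=3 prod=3 -> inv=[3 7 9 6]
Step 5: demand=3,sold=3 ship[2->3]=2 ship[1->2]=2 ship[0->1]=3 prod=3 -> inv=[3 8 9 5]
Step 6: demand=3,sold=3 ship[2->3]=2 ship[1->2]=2 ship[0->1]=3 prod=3 -> inv=[3 9 9 4]
Step 7: demand=3,sold=3 ship[2->3]=2 ship[1->2]=2 ship[0->1]=3 prod=3 -> inv=[3 10 9 3]
Step 8: demand=3,sold=3 ship[2->3]=2 ship[1->2]=2 ship[0->1]=3 prod=3 -> inv=[3 11 9 2]

3 11 9 2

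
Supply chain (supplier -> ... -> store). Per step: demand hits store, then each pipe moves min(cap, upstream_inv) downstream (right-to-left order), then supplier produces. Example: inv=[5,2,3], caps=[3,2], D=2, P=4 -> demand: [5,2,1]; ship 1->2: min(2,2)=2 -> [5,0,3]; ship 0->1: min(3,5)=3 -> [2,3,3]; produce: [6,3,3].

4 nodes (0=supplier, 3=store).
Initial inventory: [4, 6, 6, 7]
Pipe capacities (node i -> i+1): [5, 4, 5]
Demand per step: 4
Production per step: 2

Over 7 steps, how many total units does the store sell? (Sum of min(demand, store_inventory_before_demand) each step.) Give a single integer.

Step 1: sold=4 (running total=4) -> [2 6 5 8]
Step 2: sold=4 (running total=8) -> [2 4 4 9]
Step 3: sold=4 (running total=12) -> [2 2 4 9]
Step 4: sold=4 (running total=16) -> [2 2 2 9]
Step 5: sold=4 (running total=20) -> [2 2 2 7]
Step 6: sold=4 (running total=24) -> [2 2 2 5]
Step 7: sold=4 (running total=28) -> [2 2 2 3]

Answer: 28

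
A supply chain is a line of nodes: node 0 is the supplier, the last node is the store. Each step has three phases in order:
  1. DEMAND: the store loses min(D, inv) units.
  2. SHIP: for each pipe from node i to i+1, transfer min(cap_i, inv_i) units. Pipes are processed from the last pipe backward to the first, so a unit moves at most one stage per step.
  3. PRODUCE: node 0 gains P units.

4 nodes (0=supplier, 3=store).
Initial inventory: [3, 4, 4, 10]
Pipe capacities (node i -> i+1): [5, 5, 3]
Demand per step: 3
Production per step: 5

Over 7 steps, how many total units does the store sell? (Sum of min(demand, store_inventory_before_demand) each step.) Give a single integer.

Step 1: sold=3 (running total=3) -> [5 3 5 10]
Step 2: sold=3 (running total=6) -> [5 5 5 10]
Step 3: sold=3 (running total=9) -> [5 5 7 10]
Step 4: sold=3 (running total=12) -> [5 5 9 10]
Step 5: sold=3 (running total=15) -> [5 5 11 10]
Step 6: sold=3 (running total=18) -> [5 5 13 10]
Step 7: sold=3 (running total=21) -> [5 5 15 10]

Answer: 21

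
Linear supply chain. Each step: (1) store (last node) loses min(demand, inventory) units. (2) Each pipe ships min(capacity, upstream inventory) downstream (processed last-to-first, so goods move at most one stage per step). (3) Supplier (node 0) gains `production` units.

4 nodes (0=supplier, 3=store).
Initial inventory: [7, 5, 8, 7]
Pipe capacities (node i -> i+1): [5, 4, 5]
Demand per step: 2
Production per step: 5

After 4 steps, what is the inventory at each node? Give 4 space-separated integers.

Step 1: demand=2,sold=2 ship[2->3]=5 ship[1->2]=4 ship[0->1]=5 prod=5 -> inv=[7 6 7 10]
Step 2: demand=2,sold=2 ship[2->3]=5 ship[1->2]=4 ship[0->1]=5 prod=5 -> inv=[7 7 6 13]
Step 3: demand=2,sold=2 ship[2->3]=5 ship[1->2]=4 ship[0->1]=5 prod=5 -> inv=[7 8 5 16]
Step 4: demand=2,sold=2 ship[2->3]=5 ship[1->2]=4 ship[0->1]=5 prod=5 -> inv=[7 9 4 19]

7 9 4 19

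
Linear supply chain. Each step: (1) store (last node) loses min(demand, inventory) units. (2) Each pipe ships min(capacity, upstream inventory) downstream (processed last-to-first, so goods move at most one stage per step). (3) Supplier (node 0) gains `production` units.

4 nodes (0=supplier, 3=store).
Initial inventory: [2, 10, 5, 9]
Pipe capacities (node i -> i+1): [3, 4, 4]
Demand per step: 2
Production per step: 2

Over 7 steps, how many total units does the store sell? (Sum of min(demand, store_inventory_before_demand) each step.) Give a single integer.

Step 1: sold=2 (running total=2) -> [2 8 5 11]
Step 2: sold=2 (running total=4) -> [2 6 5 13]
Step 3: sold=2 (running total=6) -> [2 4 5 15]
Step 4: sold=2 (running total=8) -> [2 2 5 17]
Step 5: sold=2 (running total=10) -> [2 2 3 19]
Step 6: sold=2 (running total=12) -> [2 2 2 20]
Step 7: sold=2 (running total=14) -> [2 2 2 20]

Answer: 14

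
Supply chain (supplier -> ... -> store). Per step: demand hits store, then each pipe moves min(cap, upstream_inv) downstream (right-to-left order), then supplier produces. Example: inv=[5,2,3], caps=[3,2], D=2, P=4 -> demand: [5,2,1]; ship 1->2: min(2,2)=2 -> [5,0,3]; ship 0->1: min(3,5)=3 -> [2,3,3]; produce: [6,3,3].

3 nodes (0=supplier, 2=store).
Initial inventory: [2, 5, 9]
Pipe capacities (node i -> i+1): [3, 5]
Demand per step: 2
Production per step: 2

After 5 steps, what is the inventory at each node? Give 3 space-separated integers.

Step 1: demand=2,sold=2 ship[1->2]=5 ship[0->1]=2 prod=2 -> inv=[2 2 12]
Step 2: demand=2,sold=2 ship[1->2]=2 ship[0->1]=2 prod=2 -> inv=[2 2 12]
Step 3: demand=2,sold=2 ship[1->2]=2 ship[0->1]=2 prod=2 -> inv=[2 2 12]
Step 4: demand=2,sold=2 ship[1->2]=2 ship[0->1]=2 prod=2 -> inv=[2 2 12]
Step 5: demand=2,sold=2 ship[1->2]=2 ship[0->1]=2 prod=2 -> inv=[2 2 12]

2 2 12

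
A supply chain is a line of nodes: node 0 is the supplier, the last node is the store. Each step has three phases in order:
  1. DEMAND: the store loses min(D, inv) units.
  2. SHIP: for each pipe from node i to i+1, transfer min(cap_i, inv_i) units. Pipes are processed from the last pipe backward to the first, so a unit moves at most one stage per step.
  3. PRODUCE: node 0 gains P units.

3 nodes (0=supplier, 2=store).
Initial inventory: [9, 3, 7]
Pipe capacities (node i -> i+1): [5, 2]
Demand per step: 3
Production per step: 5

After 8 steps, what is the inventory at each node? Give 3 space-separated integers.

Step 1: demand=3,sold=3 ship[1->2]=2 ship[0->1]=5 prod=5 -> inv=[9 6 6]
Step 2: demand=3,sold=3 ship[1->2]=2 ship[0->1]=5 prod=5 -> inv=[9 9 5]
Step 3: demand=3,sold=3 ship[1->2]=2 ship[0->1]=5 prod=5 -> inv=[9 12 4]
Step 4: demand=3,sold=3 ship[1->2]=2 ship[0->1]=5 prod=5 -> inv=[9 15 3]
Step 5: demand=3,sold=3 ship[1->2]=2 ship[0->1]=5 prod=5 -> inv=[9 18 2]
Step 6: demand=3,sold=2 ship[1->2]=2 ship[0->1]=5 prod=5 -> inv=[9 21 2]
Step 7: demand=3,sold=2 ship[1->2]=2 ship[0->1]=5 prod=5 -> inv=[9 24 2]
Step 8: demand=3,sold=2 ship[1->2]=2 ship[0->1]=5 prod=5 -> inv=[9 27 2]

9 27 2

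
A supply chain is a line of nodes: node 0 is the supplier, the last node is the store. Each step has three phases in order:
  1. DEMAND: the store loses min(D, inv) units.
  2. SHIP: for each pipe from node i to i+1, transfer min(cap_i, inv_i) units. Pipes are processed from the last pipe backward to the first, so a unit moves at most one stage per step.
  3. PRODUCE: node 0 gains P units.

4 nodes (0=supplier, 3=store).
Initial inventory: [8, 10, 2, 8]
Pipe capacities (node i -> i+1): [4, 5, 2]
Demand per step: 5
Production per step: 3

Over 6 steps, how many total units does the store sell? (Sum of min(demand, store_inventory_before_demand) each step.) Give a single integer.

Step 1: sold=5 (running total=5) -> [7 9 5 5]
Step 2: sold=5 (running total=10) -> [6 8 8 2]
Step 3: sold=2 (running total=12) -> [5 7 11 2]
Step 4: sold=2 (running total=14) -> [4 6 14 2]
Step 5: sold=2 (running total=16) -> [3 5 17 2]
Step 6: sold=2 (running total=18) -> [3 3 20 2]

Answer: 18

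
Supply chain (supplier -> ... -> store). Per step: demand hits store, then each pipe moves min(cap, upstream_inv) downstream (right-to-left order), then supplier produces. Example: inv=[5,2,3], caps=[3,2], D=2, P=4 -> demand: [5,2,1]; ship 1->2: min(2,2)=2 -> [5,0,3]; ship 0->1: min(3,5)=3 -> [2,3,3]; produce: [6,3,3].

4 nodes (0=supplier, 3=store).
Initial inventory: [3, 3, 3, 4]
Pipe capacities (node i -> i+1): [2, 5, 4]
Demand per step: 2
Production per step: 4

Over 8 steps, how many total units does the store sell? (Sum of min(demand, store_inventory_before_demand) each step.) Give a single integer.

Answer: 16

Derivation:
Step 1: sold=2 (running total=2) -> [5 2 3 5]
Step 2: sold=2 (running total=4) -> [7 2 2 6]
Step 3: sold=2 (running total=6) -> [9 2 2 6]
Step 4: sold=2 (running total=8) -> [11 2 2 6]
Step 5: sold=2 (running total=10) -> [13 2 2 6]
Step 6: sold=2 (running total=12) -> [15 2 2 6]
Step 7: sold=2 (running total=14) -> [17 2 2 6]
Step 8: sold=2 (running total=16) -> [19 2 2 6]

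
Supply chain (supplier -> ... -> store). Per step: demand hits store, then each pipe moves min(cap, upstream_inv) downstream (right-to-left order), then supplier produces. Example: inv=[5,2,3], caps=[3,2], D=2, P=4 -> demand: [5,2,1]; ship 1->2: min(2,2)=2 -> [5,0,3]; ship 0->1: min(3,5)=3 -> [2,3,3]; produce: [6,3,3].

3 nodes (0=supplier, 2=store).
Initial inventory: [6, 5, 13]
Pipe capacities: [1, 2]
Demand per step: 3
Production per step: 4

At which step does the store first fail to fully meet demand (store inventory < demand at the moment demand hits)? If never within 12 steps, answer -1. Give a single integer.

Step 1: demand=3,sold=3 ship[1->2]=2 ship[0->1]=1 prod=4 -> [9 4 12]
Step 2: demand=3,sold=3 ship[1->2]=2 ship[0->1]=1 prod=4 -> [12 3 11]
Step 3: demand=3,sold=3 ship[1->2]=2 ship[0->1]=1 prod=4 -> [15 2 10]
Step 4: demand=3,sold=3 ship[1->2]=2 ship[0->1]=1 prod=4 -> [18 1 9]
Step 5: demand=3,sold=3 ship[1->2]=1 ship[0->1]=1 prod=4 -> [21 1 7]
Step 6: demand=3,sold=3 ship[1->2]=1 ship[0->1]=1 prod=4 -> [24 1 5]
Step 7: demand=3,sold=3 ship[1->2]=1 ship[0->1]=1 prod=4 -> [27 1 3]
Step 8: demand=3,sold=3 ship[1->2]=1 ship[0->1]=1 prod=4 -> [30 1 1]
Step 9: demand=3,sold=1 ship[1->2]=1 ship[0->1]=1 prod=4 -> [33 1 1]
Step 10: demand=3,sold=1 ship[1->2]=1 ship[0->1]=1 prod=4 -> [36 1 1]
Step 11: demand=3,sold=1 ship[1->2]=1 ship[0->1]=1 prod=4 -> [39 1 1]
Step 12: demand=3,sold=1 ship[1->2]=1 ship[0->1]=1 prod=4 -> [42 1 1]
First stockout at step 9

9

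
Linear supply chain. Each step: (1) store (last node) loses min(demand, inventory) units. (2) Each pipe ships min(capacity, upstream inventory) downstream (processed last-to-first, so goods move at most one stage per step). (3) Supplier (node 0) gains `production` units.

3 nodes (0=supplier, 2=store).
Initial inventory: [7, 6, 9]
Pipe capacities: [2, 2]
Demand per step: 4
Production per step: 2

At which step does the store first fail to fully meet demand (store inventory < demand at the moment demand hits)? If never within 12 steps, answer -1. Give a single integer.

Step 1: demand=4,sold=4 ship[1->2]=2 ship[0->1]=2 prod=2 -> [7 6 7]
Step 2: demand=4,sold=4 ship[1->2]=2 ship[0->1]=2 prod=2 -> [7 6 5]
Step 3: demand=4,sold=4 ship[1->2]=2 ship[0->1]=2 prod=2 -> [7 6 3]
Step 4: demand=4,sold=3 ship[1->2]=2 ship[0->1]=2 prod=2 -> [7 6 2]
Step 5: demand=4,sold=2 ship[1->2]=2 ship[0->1]=2 prod=2 -> [7 6 2]
Step 6: demand=4,sold=2 ship[1->2]=2 ship[0->1]=2 prod=2 -> [7 6 2]
Step 7: demand=4,sold=2 ship[1->2]=2 ship[0->1]=2 prod=2 -> [7 6 2]
Step 8: demand=4,sold=2 ship[1->2]=2 ship[0->1]=2 prod=2 -> [7 6 2]
Step 9: demand=4,sold=2 ship[1->2]=2 ship[0->1]=2 prod=2 -> [7 6 2]
Step 10: demand=4,sold=2 ship[1->2]=2 ship[0->1]=2 prod=2 -> [7 6 2]
Step 11: demand=4,sold=2 ship[1->2]=2 ship[0->1]=2 prod=2 -> [7 6 2]
Step 12: demand=4,sold=2 ship[1->2]=2 ship[0->1]=2 prod=2 -> [7 6 2]
First stockout at step 4

4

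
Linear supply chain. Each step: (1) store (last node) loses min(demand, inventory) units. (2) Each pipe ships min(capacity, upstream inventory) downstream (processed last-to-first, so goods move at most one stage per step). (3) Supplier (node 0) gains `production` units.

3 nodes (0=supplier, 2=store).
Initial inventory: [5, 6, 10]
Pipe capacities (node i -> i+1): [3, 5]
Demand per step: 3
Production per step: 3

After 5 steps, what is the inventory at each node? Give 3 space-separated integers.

Step 1: demand=3,sold=3 ship[1->2]=5 ship[0->1]=3 prod=3 -> inv=[5 4 12]
Step 2: demand=3,sold=3 ship[1->2]=4 ship[0->1]=3 prod=3 -> inv=[5 3 13]
Step 3: demand=3,sold=3 ship[1->2]=3 ship[0->1]=3 prod=3 -> inv=[5 3 13]
Step 4: demand=3,sold=3 ship[1->2]=3 ship[0->1]=3 prod=3 -> inv=[5 3 13]
Step 5: demand=3,sold=3 ship[1->2]=3 ship[0->1]=3 prod=3 -> inv=[5 3 13]

5 3 13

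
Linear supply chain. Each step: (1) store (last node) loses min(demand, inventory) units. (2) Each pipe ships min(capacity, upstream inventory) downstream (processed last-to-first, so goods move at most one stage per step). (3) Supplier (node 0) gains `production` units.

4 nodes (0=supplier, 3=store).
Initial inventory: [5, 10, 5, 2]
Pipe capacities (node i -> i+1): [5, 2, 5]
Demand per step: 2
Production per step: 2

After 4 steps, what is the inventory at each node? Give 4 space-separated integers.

Step 1: demand=2,sold=2 ship[2->3]=5 ship[1->2]=2 ship[0->1]=5 prod=2 -> inv=[2 13 2 5]
Step 2: demand=2,sold=2 ship[2->3]=2 ship[1->2]=2 ship[0->1]=2 prod=2 -> inv=[2 13 2 5]
Step 3: demand=2,sold=2 ship[2->3]=2 ship[1->2]=2 ship[0->1]=2 prod=2 -> inv=[2 13 2 5]
Step 4: demand=2,sold=2 ship[2->3]=2 ship[1->2]=2 ship[0->1]=2 prod=2 -> inv=[2 13 2 5]

2 13 2 5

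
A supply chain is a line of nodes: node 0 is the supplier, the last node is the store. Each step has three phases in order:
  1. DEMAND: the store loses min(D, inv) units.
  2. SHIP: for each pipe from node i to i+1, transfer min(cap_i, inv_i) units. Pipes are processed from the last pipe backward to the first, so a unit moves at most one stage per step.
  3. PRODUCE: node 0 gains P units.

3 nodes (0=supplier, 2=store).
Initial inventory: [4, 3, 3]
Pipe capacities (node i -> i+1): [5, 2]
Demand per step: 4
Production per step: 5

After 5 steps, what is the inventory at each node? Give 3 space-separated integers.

Step 1: demand=4,sold=3 ship[1->2]=2 ship[0->1]=4 prod=5 -> inv=[5 5 2]
Step 2: demand=4,sold=2 ship[1->2]=2 ship[0->1]=5 prod=5 -> inv=[5 8 2]
Step 3: demand=4,sold=2 ship[1->2]=2 ship[0->1]=5 prod=5 -> inv=[5 11 2]
Step 4: demand=4,sold=2 ship[1->2]=2 ship[0->1]=5 prod=5 -> inv=[5 14 2]
Step 5: demand=4,sold=2 ship[1->2]=2 ship[0->1]=5 prod=5 -> inv=[5 17 2]

5 17 2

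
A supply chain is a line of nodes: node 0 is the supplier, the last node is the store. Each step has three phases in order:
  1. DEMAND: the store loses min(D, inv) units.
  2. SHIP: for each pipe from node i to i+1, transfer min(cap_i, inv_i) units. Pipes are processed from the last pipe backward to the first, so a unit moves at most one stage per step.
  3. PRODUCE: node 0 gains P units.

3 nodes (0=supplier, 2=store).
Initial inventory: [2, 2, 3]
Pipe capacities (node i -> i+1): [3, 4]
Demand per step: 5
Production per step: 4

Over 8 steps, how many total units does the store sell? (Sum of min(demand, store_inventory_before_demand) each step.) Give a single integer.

Step 1: sold=3 (running total=3) -> [4 2 2]
Step 2: sold=2 (running total=5) -> [5 3 2]
Step 3: sold=2 (running total=7) -> [6 3 3]
Step 4: sold=3 (running total=10) -> [7 3 3]
Step 5: sold=3 (running total=13) -> [8 3 3]
Step 6: sold=3 (running total=16) -> [9 3 3]
Step 7: sold=3 (running total=19) -> [10 3 3]
Step 8: sold=3 (running total=22) -> [11 3 3]

Answer: 22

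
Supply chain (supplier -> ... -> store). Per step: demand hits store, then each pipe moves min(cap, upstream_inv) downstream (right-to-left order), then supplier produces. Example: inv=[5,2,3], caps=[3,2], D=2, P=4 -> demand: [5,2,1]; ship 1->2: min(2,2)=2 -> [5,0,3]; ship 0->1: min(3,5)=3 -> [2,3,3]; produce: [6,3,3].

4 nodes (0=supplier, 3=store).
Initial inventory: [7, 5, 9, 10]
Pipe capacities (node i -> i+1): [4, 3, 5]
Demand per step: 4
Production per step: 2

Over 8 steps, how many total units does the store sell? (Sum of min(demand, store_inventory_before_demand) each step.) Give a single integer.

Answer: 32

Derivation:
Step 1: sold=4 (running total=4) -> [5 6 7 11]
Step 2: sold=4 (running total=8) -> [3 7 5 12]
Step 3: sold=4 (running total=12) -> [2 7 3 13]
Step 4: sold=4 (running total=16) -> [2 6 3 12]
Step 5: sold=4 (running total=20) -> [2 5 3 11]
Step 6: sold=4 (running total=24) -> [2 4 3 10]
Step 7: sold=4 (running total=28) -> [2 3 3 9]
Step 8: sold=4 (running total=32) -> [2 2 3 8]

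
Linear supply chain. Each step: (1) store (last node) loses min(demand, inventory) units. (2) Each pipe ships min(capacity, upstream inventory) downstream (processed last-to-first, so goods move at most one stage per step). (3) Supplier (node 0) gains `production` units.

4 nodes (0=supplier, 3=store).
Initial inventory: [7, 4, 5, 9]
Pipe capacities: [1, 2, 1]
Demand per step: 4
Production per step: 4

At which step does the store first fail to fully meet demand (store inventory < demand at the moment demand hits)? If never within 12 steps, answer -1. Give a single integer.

Step 1: demand=4,sold=4 ship[2->3]=1 ship[1->2]=2 ship[0->1]=1 prod=4 -> [10 3 6 6]
Step 2: demand=4,sold=4 ship[2->3]=1 ship[1->2]=2 ship[0->1]=1 prod=4 -> [13 2 7 3]
Step 3: demand=4,sold=3 ship[2->3]=1 ship[1->2]=2 ship[0->1]=1 prod=4 -> [16 1 8 1]
Step 4: demand=4,sold=1 ship[2->3]=1 ship[1->2]=1 ship[0->1]=1 prod=4 -> [19 1 8 1]
Step 5: demand=4,sold=1 ship[2->3]=1 ship[1->2]=1 ship[0->1]=1 prod=4 -> [22 1 8 1]
Step 6: demand=4,sold=1 ship[2->3]=1 ship[1->2]=1 ship[0->1]=1 prod=4 -> [25 1 8 1]
Step 7: demand=4,sold=1 ship[2->3]=1 ship[1->2]=1 ship[0->1]=1 prod=4 -> [28 1 8 1]
Step 8: demand=4,sold=1 ship[2->3]=1 ship[1->2]=1 ship[0->1]=1 prod=4 -> [31 1 8 1]
Step 9: demand=4,sold=1 ship[2->3]=1 ship[1->2]=1 ship[0->1]=1 prod=4 -> [34 1 8 1]
Step 10: demand=4,sold=1 ship[2->3]=1 ship[1->2]=1 ship[0->1]=1 prod=4 -> [37 1 8 1]
Step 11: demand=4,sold=1 ship[2->3]=1 ship[1->2]=1 ship[0->1]=1 prod=4 -> [40 1 8 1]
Step 12: demand=4,sold=1 ship[2->3]=1 ship[1->2]=1 ship[0->1]=1 prod=4 -> [43 1 8 1]
First stockout at step 3

3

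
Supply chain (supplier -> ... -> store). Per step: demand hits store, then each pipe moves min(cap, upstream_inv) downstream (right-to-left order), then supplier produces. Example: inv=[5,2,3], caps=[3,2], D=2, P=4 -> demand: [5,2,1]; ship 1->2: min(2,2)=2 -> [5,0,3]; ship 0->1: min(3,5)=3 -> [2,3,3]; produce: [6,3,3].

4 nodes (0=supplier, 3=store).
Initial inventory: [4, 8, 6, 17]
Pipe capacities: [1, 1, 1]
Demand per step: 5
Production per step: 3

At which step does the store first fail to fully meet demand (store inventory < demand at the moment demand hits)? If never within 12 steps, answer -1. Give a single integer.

Step 1: demand=5,sold=5 ship[2->3]=1 ship[1->2]=1 ship[0->1]=1 prod=3 -> [6 8 6 13]
Step 2: demand=5,sold=5 ship[2->3]=1 ship[1->2]=1 ship[0->1]=1 prod=3 -> [8 8 6 9]
Step 3: demand=5,sold=5 ship[2->3]=1 ship[1->2]=1 ship[0->1]=1 prod=3 -> [10 8 6 5]
Step 4: demand=5,sold=5 ship[2->3]=1 ship[1->2]=1 ship[0->1]=1 prod=3 -> [12 8 6 1]
Step 5: demand=5,sold=1 ship[2->3]=1 ship[1->2]=1 ship[0->1]=1 prod=3 -> [14 8 6 1]
Step 6: demand=5,sold=1 ship[2->3]=1 ship[1->2]=1 ship[0->1]=1 prod=3 -> [16 8 6 1]
Step 7: demand=5,sold=1 ship[2->3]=1 ship[1->2]=1 ship[0->1]=1 prod=3 -> [18 8 6 1]
Step 8: demand=5,sold=1 ship[2->3]=1 ship[1->2]=1 ship[0->1]=1 prod=3 -> [20 8 6 1]
Step 9: demand=5,sold=1 ship[2->3]=1 ship[1->2]=1 ship[0->1]=1 prod=3 -> [22 8 6 1]
Step 10: demand=5,sold=1 ship[2->3]=1 ship[1->2]=1 ship[0->1]=1 prod=3 -> [24 8 6 1]
Step 11: demand=5,sold=1 ship[2->3]=1 ship[1->2]=1 ship[0->1]=1 prod=3 -> [26 8 6 1]
Step 12: demand=5,sold=1 ship[2->3]=1 ship[1->2]=1 ship[0->1]=1 prod=3 -> [28 8 6 1]
First stockout at step 5

5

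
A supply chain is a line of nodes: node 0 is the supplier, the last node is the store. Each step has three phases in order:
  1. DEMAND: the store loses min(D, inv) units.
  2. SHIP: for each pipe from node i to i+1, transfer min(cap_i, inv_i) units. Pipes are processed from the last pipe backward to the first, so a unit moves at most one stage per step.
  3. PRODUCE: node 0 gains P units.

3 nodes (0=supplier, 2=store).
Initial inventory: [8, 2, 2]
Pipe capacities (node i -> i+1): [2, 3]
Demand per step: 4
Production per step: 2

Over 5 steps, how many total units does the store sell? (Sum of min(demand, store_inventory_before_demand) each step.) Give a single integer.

Answer: 10

Derivation:
Step 1: sold=2 (running total=2) -> [8 2 2]
Step 2: sold=2 (running total=4) -> [8 2 2]
Step 3: sold=2 (running total=6) -> [8 2 2]
Step 4: sold=2 (running total=8) -> [8 2 2]
Step 5: sold=2 (running total=10) -> [8 2 2]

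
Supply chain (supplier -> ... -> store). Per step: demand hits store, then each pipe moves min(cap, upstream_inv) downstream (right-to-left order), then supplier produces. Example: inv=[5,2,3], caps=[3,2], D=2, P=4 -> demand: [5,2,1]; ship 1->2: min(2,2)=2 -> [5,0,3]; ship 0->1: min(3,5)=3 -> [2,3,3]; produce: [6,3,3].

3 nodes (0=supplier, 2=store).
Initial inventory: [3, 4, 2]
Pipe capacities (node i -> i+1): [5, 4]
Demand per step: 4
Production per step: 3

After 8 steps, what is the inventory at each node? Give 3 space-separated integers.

Step 1: demand=4,sold=2 ship[1->2]=4 ship[0->1]=3 prod=3 -> inv=[3 3 4]
Step 2: demand=4,sold=4 ship[1->2]=3 ship[0->1]=3 prod=3 -> inv=[3 3 3]
Step 3: demand=4,sold=3 ship[1->2]=3 ship[0->1]=3 prod=3 -> inv=[3 3 3]
Step 4: demand=4,sold=3 ship[1->2]=3 ship[0->1]=3 prod=3 -> inv=[3 3 3]
Step 5: demand=4,sold=3 ship[1->2]=3 ship[0->1]=3 prod=3 -> inv=[3 3 3]
Step 6: demand=4,sold=3 ship[1->2]=3 ship[0->1]=3 prod=3 -> inv=[3 3 3]
Step 7: demand=4,sold=3 ship[1->2]=3 ship[0->1]=3 prod=3 -> inv=[3 3 3]
Step 8: demand=4,sold=3 ship[1->2]=3 ship[0->1]=3 prod=3 -> inv=[3 3 3]

3 3 3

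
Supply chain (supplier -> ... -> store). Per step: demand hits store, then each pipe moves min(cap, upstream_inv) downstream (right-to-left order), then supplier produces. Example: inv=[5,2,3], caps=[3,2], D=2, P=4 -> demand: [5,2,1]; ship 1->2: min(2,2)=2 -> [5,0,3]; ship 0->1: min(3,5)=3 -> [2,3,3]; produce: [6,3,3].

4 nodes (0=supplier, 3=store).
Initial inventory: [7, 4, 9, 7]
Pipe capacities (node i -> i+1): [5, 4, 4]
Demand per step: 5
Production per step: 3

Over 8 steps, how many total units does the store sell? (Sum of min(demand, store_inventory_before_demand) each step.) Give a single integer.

Answer: 35

Derivation:
Step 1: sold=5 (running total=5) -> [5 5 9 6]
Step 2: sold=5 (running total=10) -> [3 6 9 5]
Step 3: sold=5 (running total=15) -> [3 5 9 4]
Step 4: sold=4 (running total=19) -> [3 4 9 4]
Step 5: sold=4 (running total=23) -> [3 3 9 4]
Step 6: sold=4 (running total=27) -> [3 3 8 4]
Step 7: sold=4 (running total=31) -> [3 3 7 4]
Step 8: sold=4 (running total=35) -> [3 3 6 4]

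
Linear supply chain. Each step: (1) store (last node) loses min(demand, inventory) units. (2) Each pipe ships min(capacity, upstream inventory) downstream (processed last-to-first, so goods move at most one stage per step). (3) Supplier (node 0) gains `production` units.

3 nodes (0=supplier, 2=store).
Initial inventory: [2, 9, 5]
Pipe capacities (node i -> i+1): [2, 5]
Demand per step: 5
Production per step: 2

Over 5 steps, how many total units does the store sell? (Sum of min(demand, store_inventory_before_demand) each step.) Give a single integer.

Step 1: sold=5 (running total=5) -> [2 6 5]
Step 2: sold=5 (running total=10) -> [2 3 5]
Step 3: sold=5 (running total=15) -> [2 2 3]
Step 4: sold=3 (running total=18) -> [2 2 2]
Step 5: sold=2 (running total=20) -> [2 2 2]

Answer: 20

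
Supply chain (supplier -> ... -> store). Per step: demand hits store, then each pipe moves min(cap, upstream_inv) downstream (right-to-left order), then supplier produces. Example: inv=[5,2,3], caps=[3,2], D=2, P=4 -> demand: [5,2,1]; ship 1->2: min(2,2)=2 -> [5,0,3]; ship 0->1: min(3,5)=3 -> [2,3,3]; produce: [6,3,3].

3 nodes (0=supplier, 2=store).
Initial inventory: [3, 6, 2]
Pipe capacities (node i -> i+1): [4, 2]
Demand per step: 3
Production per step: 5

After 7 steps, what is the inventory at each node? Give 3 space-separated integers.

Step 1: demand=3,sold=2 ship[1->2]=2 ship[0->1]=3 prod=5 -> inv=[5 7 2]
Step 2: demand=3,sold=2 ship[1->2]=2 ship[0->1]=4 prod=5 -> inv=[6 9 2]
Step 3: demand=3,sold=2 ship[1->2]=2 ship[0->1]=4 prod=5 -> inv=[7 11 2]
Step 4: demand=3,sold=2 ship[1->2]=2 ship[0->1]=4 prod=5 -> inv=[8 13 2]
Step 5: demand=3,sold=2 ship[1->2]=2 ship[0->1]=4 prod=5 -> inv=[9 15 2]
Step 6: demand=3,sold=2 ship[1->2]=2 ship[0->1]=4 prod=5 -> inv=[10 17 2]
Step 7: demand=3,sold=2 ship[1->2]=2 ship[0->1]=4 prod=5 -> inv=[11 19 2]

11 19 2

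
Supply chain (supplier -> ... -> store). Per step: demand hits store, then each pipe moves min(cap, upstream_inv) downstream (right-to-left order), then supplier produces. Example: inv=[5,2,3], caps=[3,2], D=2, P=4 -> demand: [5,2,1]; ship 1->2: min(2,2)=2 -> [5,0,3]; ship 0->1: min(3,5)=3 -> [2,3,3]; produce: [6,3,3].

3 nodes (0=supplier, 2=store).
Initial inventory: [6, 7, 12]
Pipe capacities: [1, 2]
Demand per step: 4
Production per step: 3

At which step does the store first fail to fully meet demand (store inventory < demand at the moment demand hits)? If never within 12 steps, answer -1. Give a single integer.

Step 1: demand=4,sold=4 ship[1->2]=2 ship[0->1]=1 prod=3 -> [8 6 10]
Step 2: demand=4,sold=4 ship[1->2]=2 ship[0->1]=1 prod=3 -> [10 5 8]
Step 3: demand=4,sold=4 ship[1->2]=2 ship[0->1]=1 prod=3 -> [12 4 6]
Step 4: demand=4,sold=4 ship[1->2]=2 ship[0->1]=1 prod=3 -> [14 3 4]
Step 5: demand=4,sold=4 ship[1->2]=2 ship[0->1]=1 prod=3 -> [16 2 2]
Step 6: demand=4,sold=2 ship[1->2]=2 ship[0->1]=1 prod=3 -> [18 1 2]
Step 7: demand=4,sold=2 ship[1->2]=1 ship[0->1]=1 prod=3 -> [20 1 1]
Step 8: demand=4,sold=1 ship[1->2]=1 ship[0->1]=1 prod=3 -> [22 1 1]
Step 9: demand=4,sold=1 ship[1->2]=1 ship[0->1]=1 prod=3 -> [24 1 1]
Step 10: demand=4,sold=1 ship[1->2]=1 ship[0->1]=1 prod=3 -> [26 1 1]
Step 11: demand=4,sold=1 ship[1->2]=1 ship[0->1]=1 prod=3 -> [28 1 1]
Step 12: demand=4,sold=1 ship[1->2]=1 ship[0->1]=1 prod=3 -> [30 1 1]
First stockout at step 6

6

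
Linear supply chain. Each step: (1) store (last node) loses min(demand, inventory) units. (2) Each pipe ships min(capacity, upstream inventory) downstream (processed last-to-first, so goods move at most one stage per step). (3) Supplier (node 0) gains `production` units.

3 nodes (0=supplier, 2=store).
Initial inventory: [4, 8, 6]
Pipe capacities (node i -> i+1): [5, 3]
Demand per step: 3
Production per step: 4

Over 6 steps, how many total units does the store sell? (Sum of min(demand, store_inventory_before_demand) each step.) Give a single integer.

Answer: 18

Derivation:
Step 1: sold=3 (running total=3) -> [4 9 6]
Step 2: sold=3 (running total=6) -> [4 10 6]
Step 3: sold=3 (running total=9) -> [4 11 6]
Step 4: sold=3 (running total=12) -> [4 12 6]
Step 5: sold=3 (running total=15) -> [4 13 6]
Step 6: sold=3 (running total=18) -> [4 14 6]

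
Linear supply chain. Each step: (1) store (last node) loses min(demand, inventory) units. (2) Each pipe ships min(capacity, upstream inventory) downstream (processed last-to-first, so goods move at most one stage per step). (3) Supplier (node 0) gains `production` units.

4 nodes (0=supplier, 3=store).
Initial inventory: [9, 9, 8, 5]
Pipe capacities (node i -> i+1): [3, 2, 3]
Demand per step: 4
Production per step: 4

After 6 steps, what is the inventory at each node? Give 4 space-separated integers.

Step 1: demand=4,sold=4 ship[2->3]=3 ship[1->2]=2 ship[0->1]=3 prod=4 -> inv=[10 10 7 4]
Step 2: demand=4,sold=4 ship[2->3]=3 ship[1->2]=2 ship[0->1]=3 prod=4 -> inv=[11 11 6 3]
Step 3: demand=4,sold=3 ship[2->3]=3 ship[1->2]=2 ship[0->1]=3 prod=4 -> inv=[12 12 5 3]
Step 4: demand=4,sold=3 ship[2->3]=3 ship[1->2]=2 ship[0->1]=3 prod=4 -> inv=[13 13 4 3]
Step 5: demand=4,sold=3 ship[2->3]=3 ship[1->2]=2 ship[0->1]=3 prod=4 -> inv=[14 14 3 3]
Step 6: demand=4,sold=3 ship[2->3]=3 ship[1->2]=2 ship[0->1]=3 prod=4 -> inv=[15 15 2 3]

15 15 2 3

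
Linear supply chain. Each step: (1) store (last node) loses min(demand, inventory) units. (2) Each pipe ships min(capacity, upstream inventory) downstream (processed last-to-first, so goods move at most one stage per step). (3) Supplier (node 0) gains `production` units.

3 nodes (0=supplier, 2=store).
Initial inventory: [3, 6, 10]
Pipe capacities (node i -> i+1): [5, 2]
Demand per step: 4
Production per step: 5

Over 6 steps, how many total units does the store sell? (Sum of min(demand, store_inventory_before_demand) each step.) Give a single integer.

Step 1: sold=4 (running total=4) -> [5 7 8]
Step 2: sold=4 (running total=8) -> [5 10 6]
Step 3: sold=4 (running total=12) -> [5 13 4]
Step 4: sold=4 (running total=16) -> [5 16 2]
Step 5: sold=2 (running total=18) -> [5 19 2]
Step 6: sold=2 (running total=20) -> [5 22 2]

Answer: 20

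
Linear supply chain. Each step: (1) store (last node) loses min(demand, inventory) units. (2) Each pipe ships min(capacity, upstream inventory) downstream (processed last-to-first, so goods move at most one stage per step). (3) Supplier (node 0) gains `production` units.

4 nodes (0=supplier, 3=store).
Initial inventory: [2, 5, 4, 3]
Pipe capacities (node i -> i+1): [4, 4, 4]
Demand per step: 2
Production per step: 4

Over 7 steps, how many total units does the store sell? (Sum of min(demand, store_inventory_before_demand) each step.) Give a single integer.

Step 1: sold=2 (running total=2) -> [4 3 4 5]
Step 2: sold=2 (running total=4) -> [4 4 3 7]
Step 3: sold=2 (running total=6) -> [4 4 4 8]
Step 4: sold=2 (running total=8) -> [4 4 4 10]
Step 5: sold=2 (running total=10) -> [4 4 4 12]
Step 6: sold=2 (running total=12) -> [4 4 4 14]
Step 7: sold=2 (running total=14) -> [4 4 4 16]

Answer: 14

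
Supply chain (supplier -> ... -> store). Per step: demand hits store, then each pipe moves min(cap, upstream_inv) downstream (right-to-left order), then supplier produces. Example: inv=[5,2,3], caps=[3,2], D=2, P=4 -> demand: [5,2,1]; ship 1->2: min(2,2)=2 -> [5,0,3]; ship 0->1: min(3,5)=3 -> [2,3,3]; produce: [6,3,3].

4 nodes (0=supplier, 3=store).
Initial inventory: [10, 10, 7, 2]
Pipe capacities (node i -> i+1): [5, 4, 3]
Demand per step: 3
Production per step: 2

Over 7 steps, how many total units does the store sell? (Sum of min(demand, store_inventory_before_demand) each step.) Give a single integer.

Step 1: sold=2 (running total=2) -> [7 11 8 3]
Step 2: sold=3 (running total=5) -> [4 12 9 3]
Step 3: sold=3 (running total=8) -> [2 12 10 3]
Step 4: sold=3 (running total=11) -> [2 10 11 3]
Step 5: sold=3 (running total=14) -> [2 8 12 3]
Step 6: sold=3 (running total=17) -> [2 6 13 3]
Step 7: sold=3 (running total=20) -> [2 4 14 3]

Answer: 20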